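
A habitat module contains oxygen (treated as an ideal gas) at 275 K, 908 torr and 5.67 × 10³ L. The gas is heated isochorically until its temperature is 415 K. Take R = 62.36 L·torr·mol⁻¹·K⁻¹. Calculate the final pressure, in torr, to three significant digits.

P₂ ≈ 1.37e+03 torr

Isochoric, so P/T is constant: V₂ = V₁; P₂ = P₁·(T₂/T₁) = 1370 torr.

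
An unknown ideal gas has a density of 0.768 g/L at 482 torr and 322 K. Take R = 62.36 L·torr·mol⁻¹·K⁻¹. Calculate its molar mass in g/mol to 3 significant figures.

M ≈ 32.0 g/mol

ρ = PM/(RT) ⇒ M = ρRT/P = (0.768 × 62.36 × 322.0) / 482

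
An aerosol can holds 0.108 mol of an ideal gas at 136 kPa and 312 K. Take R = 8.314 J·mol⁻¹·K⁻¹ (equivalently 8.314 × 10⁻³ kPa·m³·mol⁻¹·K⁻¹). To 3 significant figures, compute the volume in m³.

PV = nRT ⇒ V = nRT/P = (0.108 × 8.314 × 10⁻³ × 312) / 136

V ≈ 0.00206 m³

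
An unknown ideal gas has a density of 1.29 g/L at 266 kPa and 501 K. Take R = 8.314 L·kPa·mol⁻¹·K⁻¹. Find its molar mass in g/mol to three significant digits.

M ≈ 20.2 g/mol

ρ = PM/(RT) ⇒ M = ρRT/P = (1.29 × 8.314 × 501.0) / 266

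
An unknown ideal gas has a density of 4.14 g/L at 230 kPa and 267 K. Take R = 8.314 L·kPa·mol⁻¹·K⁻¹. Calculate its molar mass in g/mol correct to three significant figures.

ρ = PM/(RT) ⇒ M = ρRT/P = (4.14 × 8.314 × 267.0) / 230

M ≈ 40.0 g/mol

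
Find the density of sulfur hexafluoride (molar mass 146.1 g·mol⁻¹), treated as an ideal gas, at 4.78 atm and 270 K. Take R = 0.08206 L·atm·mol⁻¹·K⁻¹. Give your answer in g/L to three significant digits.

ρ = PM/(RT) = (4.78 × 146.1) / (0.08206 × 270.0)

ρ ≈ 31.5 g/L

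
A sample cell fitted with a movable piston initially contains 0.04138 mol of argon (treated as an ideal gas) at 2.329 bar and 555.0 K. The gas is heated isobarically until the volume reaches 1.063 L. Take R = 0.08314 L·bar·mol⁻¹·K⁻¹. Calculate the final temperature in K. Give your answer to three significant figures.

T₂ ≈ 720 K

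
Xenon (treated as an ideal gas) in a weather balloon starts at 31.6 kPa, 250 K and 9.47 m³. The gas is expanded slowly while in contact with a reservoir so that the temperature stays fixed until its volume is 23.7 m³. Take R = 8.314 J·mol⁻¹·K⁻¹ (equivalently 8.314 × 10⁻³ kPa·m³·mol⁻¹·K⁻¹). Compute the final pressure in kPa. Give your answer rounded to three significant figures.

P₂ ≈ 12.6 kPa

T constant ⇒ Boyle's law P V = const: T₂ = T₁; P₂ = P₁·(V₁/V₂) = 12.63 kPa.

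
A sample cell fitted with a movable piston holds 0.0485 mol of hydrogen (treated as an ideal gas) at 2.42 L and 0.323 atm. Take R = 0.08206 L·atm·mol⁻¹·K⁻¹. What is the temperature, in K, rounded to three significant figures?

PV = nRT ⇒ T = PV/(nR) = (0.323 × 2.42) / (0.0485 × 0.08206)

T ≈ 196 K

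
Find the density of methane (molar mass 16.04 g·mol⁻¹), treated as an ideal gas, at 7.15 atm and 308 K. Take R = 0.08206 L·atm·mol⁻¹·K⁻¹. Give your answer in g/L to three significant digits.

ρ ≈ 4.54 g/L

ρ = PM/(RT) = (7.15 × 16.04) / (0.08206 × 308.0)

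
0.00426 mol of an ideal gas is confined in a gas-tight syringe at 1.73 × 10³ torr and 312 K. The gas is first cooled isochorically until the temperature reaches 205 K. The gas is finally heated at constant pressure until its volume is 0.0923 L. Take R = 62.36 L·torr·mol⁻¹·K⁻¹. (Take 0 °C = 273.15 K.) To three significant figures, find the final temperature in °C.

From PV = nRT: V₁ = nRT₁/P₁ = 0.04791 L.
Isochoric, so P/T is constant: V₂ = V₁; P₂ = P₁·(T₂/T₁) = 1137 torr.
Isobaric, so V/T is constant: P₃ = P₂; T₃ = T₂·(V₃/V₂) = 394.9 K.

T₃ ≈ 122 °C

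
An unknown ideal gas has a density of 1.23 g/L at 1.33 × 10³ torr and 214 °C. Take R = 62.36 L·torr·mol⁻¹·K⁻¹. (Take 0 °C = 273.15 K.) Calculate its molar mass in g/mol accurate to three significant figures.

ρ = PM/(RT) ⇒ M = ρRT/P = (1.23 × 62.36 × 487.1) / 1.33e+03

M ≈ 28.1 g/mol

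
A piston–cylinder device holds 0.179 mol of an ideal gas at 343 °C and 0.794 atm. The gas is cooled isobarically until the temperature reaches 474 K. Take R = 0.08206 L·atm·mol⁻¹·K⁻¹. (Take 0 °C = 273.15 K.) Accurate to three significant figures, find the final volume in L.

V₂ ≈ 8.77 L

Convert: T₁ = 616.1 K.
From PV = nRT: V₁ = nRT₁/P₁ = 11.40 L.
P constant ⇒ V ∝ T: P₂ = P₁; V₂ = V₁·(T₂/T₁) = 8.769 L.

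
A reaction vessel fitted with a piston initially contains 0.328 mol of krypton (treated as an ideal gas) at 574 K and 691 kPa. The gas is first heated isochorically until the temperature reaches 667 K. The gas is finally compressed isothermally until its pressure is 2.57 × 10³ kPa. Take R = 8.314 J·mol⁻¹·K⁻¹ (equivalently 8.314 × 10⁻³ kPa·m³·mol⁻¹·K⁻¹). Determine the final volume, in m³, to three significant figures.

V₃ ≈ 0.000708 m³

From PV = nRT: V₁ = nRT₁/P₁ = 0.002265 m³.
Isochoric, so P/T is constant: V₂ = V₁; P₂ = P₁·(T₂/T₁) = 803.0 kPa.
T constant ⇒ Boyle's law P V = const: T₃ = T₂; V₃ = V₂·(P₂/P₃) = 0.0007077 m³.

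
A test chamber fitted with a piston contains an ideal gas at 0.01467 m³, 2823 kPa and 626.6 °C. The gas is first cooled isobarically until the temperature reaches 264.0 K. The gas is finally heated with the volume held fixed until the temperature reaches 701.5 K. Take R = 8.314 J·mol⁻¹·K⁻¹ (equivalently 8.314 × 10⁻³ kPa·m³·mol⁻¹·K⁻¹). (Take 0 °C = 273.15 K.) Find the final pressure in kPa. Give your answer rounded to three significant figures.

Convert: T₁ = 899.8 K.
Isobaric, so V/T is constant: P₂ = P₁; V₂ = V₁·(T₂/T₁) = 0.004304 m³.
Isochoric, so P/T is constant: V₃ = V₂; P₃ = P₂·(T₃/T₂) = 7501 kPa.

P₃ ≈ 7.50e+03 kPa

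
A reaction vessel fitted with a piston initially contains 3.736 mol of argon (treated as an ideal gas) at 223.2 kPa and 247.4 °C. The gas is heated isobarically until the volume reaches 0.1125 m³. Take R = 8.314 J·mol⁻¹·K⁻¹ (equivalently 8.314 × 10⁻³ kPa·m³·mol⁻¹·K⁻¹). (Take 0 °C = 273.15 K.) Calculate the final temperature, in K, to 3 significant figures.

Convert: T₁ = 520.5 K.
From PV = nRT: V₁ = nRT₁/P₁ = 0.07244 m³.
P constant ⇒ V ∝ T: P₂ = P₁; T₂ = T₁·(V₂/V₁) = 808.4 K.

T₂ ≈ 808 K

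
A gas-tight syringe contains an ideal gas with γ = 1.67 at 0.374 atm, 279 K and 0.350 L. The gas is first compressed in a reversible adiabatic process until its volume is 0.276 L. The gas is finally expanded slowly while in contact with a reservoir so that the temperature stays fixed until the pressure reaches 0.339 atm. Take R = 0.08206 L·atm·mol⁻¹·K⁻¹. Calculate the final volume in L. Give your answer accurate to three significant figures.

V₃ ≈ 0.453 L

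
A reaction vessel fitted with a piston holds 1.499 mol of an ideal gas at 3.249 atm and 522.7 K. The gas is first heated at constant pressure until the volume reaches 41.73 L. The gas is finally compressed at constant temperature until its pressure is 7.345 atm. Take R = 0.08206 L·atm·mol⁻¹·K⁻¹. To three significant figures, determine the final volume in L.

V₃ ≈ 18.5 L

From PV = nRT: V₁ = nRT₁/P₁ = 19.79 L.
P constant ⇒ V ∝ T: P₂ = P₁; T₂ = T₁·(V₂/V₁) = 1102 K.
Isothermal, so P V is constant: T₃ = T₂; V₃ = V₂·(P₂/P₃) = 18.46 L.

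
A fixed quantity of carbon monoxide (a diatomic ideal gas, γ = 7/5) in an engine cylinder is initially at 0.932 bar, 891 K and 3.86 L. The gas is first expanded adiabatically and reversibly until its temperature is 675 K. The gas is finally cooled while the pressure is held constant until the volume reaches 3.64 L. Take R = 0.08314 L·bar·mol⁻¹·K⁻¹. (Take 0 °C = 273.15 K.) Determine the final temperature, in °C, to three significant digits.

T₃ ≈ 44.8 °C

Reversible adiabatic, γ = 7/5: P₂ = P₁·(T₂/T₁)^(γ/(γ−1)) = 0.3527 bar; V₂ = V₁·(T₁/T₂)^(1/(γ−1)) = 7.727 L.
P constant ⇒ V ∝ T: P₃ = P₂; T₃ = T₂·(V₃/V₂) = 318.0 K.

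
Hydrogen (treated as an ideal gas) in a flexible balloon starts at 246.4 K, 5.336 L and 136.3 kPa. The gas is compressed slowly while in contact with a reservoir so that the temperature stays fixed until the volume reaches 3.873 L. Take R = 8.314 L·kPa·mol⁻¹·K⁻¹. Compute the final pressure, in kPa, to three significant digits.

P₂ ≈ 188 kPa

T constant ⇒ Boyle's law P V = const: T₂ = T₁; P₂ = P₁·(V₁/V₂) = 187.8 kPa.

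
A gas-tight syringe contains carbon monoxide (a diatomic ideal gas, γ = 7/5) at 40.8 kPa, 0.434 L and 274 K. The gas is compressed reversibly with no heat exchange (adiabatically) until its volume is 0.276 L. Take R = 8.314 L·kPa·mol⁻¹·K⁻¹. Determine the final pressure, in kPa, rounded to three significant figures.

P₂ ≈ 76.9 kPa

Adiabatic (γ = 7/5), T V^(γ−1) and P V^γ constant: T₂ = T₁·(V₁/V₂)^(γ−1) = 328.4 K; P₂ = P₁·(V₁/V₂)^γ = 76.89 kPa.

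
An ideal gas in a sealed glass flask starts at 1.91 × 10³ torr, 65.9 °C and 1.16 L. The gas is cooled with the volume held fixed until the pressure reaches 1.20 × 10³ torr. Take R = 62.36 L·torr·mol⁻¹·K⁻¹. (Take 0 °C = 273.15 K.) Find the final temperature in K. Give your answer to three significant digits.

Convert: T₁ = 339.0 K.
Isochoric, so P/T is constant: V₂ = V₁; T₂ = T₁·(P₂/P₁) = 213.0 K.

T₂ ≈ 213 K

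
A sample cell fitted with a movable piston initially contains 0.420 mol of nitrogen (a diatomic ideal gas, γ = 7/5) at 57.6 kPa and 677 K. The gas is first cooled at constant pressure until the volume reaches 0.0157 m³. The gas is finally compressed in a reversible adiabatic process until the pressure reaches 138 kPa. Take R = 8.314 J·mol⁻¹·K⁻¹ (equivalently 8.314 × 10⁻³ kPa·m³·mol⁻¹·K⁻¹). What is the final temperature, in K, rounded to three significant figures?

From PV = nRT: V₁ = nRT₁/P₁ = 0.04104 m³.
Isobaric, so V/T is constant: P₂ = P₁; T₂ = T₁·(V₂/V₁) = 259.0 K.
Reversible adiabatic, γ = 7/5: T₃ = T₂·(P₃/P₂)^((γ−1)/γ) = 332.4 K; V₃ = V₂·(P₂/P₃)^(1/γ) = 0.008411 m³.

T₃ ≈ 332 K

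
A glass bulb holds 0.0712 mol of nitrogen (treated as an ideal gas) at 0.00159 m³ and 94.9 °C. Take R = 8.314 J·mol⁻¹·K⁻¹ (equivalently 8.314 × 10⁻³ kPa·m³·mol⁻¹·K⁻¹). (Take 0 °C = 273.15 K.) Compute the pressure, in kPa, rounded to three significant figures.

P ≈ 137 kPa

Convert: T = 368.05 K.
PV = nRT ⇒ P = nRT/V = (0.0712 × 8.314 × 10⁻³ × 368.05) / 0.00159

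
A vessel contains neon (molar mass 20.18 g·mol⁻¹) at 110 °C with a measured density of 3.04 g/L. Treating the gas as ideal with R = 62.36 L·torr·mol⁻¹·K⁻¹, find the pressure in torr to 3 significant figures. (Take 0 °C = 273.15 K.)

ρ = PM/(RT) ⇒ P = ρRT/M = (3.04 × 62.36 × 383.1) / 20.18

P ≈ 3.60e+03 torr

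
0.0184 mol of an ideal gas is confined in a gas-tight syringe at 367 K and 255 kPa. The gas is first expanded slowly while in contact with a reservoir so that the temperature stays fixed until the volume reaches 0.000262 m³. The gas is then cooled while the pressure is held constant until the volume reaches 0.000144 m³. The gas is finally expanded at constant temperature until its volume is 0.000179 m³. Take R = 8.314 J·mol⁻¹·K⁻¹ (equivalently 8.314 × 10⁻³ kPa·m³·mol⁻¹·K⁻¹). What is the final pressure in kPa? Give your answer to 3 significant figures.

From PV = nRT: V₁ = nRT₁/P₁ = 0.0002202 m³.
Isothermal, so P V is constant: T₂ = T₁; P₂ = P₁·(V₁/V₂) = 214.3 kPa.
Isobaric, so V/T is constant: P₃ = P₂; T₃ = T₂·(V₃/V₂) = 201.7 K.
Isothermal, so P V is constant: T₄ = T₃; P₄ = P₃·(V₃/V₄) = 172.4 kPa.

P₄ ≈ 172 kPa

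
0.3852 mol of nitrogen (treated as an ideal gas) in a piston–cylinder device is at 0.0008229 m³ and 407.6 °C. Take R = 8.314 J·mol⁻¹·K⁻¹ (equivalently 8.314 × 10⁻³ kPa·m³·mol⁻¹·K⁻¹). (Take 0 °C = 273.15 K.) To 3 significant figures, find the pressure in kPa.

Convert: T = 680.75 K.
PV = nRT ⇒ P = nRT/V = (0.3852 × 8.314 × 10⁻³ × 680.75) / 0.0008229

P ≈ 2.65e+03 kPa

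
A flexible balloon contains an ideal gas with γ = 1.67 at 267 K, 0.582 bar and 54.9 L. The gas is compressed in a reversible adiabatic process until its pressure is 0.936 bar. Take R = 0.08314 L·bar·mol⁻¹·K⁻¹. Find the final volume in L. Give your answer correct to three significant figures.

Reversible adiabatic, γ = 1.67: T₂ = T₁·(P₂/P₁)^((γ−1)/γ) = 323.1 K; V₂ = V₁·(P₁/P₂)^(1/γ) = 41.31 L.

V₂ ≈ 41.3 L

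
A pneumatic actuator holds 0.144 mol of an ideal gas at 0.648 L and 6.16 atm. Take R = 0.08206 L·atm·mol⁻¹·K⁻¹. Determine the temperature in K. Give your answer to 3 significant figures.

PV = nRT ⇒ T = PV/(nR) = (6.16 × 0.648) / (0.144 × 0.08206)

T ≈ 338 K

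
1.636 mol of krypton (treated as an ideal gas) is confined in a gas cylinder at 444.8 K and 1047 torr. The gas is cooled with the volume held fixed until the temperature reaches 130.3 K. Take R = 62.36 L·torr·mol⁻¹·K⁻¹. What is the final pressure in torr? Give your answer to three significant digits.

From PV = nRT: V₁ = nRT₁/P₁ = 43.34 L.
V constant ⇒ P ∝ T: V₂ = V₁; P₂ = P₁·(T₂/T₁) = 306.7 torr.

P₂ ≈ 307 torr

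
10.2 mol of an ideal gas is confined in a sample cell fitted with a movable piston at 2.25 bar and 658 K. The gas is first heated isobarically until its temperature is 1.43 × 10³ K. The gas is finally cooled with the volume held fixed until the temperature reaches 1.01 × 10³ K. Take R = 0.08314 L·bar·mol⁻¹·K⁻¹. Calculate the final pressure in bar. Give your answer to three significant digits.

P₃ ≈ 1.59 bar

From PV = nRT: V₁ = nRT₁/P₁ = 248.0 L.
P constant ⇒ V ∝ T: P₂ = P₁; V₂ = V₁·(T₂/T₁) = 539.0 L.
Isochoric, so P/T is constant: V₃ = V₂; P₃ = P₂·(T₃/T₂) = 1.589 bar.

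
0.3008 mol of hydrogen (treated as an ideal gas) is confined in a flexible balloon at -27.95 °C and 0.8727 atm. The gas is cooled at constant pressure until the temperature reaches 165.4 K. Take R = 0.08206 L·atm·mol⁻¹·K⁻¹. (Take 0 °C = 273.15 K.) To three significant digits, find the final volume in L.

V₂ ≈ 4.68 L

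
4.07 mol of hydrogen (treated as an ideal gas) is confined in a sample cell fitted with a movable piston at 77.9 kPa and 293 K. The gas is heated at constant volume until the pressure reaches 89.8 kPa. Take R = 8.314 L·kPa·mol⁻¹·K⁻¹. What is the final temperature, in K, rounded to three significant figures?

T₂ ≈ 338 K

From PV = nRT: V₁ = nRT₁/P₁ = 127.3 L.
V constant ⇒ P ∝ T: V₂ = V₁; T₂ = T₁·(P₂/P₁) = 337.8 K.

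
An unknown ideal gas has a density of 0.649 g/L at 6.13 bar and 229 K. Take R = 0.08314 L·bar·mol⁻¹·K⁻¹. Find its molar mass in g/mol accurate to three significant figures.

M ≈ 2.02 g/mol

ρ = PM/(RT) ⇒ M = ρRT/P = (0.649 × 0.08314 × 229.0) / 6.13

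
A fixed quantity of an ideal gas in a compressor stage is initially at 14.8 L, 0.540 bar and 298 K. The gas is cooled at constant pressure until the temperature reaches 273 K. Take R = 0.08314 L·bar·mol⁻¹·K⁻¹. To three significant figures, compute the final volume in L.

P constant ⇒ V ∝ T: P₂ = P₁; V₂ = V₁·(T₂/T₁) = 13.56 L.

V₂ ≈ 13.6 L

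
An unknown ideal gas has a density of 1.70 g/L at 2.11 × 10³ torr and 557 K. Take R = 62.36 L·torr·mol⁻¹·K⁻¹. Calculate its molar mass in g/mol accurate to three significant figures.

ρ = PM/(RT) ⇒ M = ρRT/P = (1.70 × 62.36 × 557.0) / 2.11e+03

M ≈ 28.0 g/mol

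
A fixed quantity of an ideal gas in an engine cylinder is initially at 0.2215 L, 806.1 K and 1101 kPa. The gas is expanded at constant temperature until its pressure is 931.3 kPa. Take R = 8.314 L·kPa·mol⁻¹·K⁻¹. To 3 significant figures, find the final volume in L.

T constant ⇒ Boyle's law P V = const: T₂ = T₁; V₂ = V₁·(P₁/P₂) = 0.2619 L.

V₂ ≈ 0.262 L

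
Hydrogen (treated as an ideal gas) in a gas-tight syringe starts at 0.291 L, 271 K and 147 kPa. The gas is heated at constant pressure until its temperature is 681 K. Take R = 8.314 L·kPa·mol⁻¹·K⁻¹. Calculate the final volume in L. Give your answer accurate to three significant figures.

V₂ ≈ 0.731 L

P constant ⇒ V ∝ T: P₂ = P₁; V₂ = V₁·(T₂/T₁) = 0.7313 L.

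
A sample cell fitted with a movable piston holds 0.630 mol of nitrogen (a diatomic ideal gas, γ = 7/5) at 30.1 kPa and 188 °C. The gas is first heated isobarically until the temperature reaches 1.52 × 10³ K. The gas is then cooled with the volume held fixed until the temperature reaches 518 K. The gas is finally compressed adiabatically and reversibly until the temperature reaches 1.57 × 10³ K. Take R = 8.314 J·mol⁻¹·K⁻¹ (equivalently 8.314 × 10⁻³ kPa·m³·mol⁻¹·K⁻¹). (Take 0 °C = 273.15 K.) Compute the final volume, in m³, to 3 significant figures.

Convert: T₁ = 461.1 K.
From PV = nRT: V₁ = nRT₁/P₁ = 0.08025 m³.
Isobaric, so V/T is constant: P₂ = P₁; V₂ = V₁·(T₂/T₁) = 0.2645 m³.
V constant ⇒ P ∝ T: V₃ = V₂; P₃ = P₂·(T₃/T₂) = 10.26 kPa.
Reversible adiabatic, γ = 7/5: P₄ = P₃·(T₄/T₃)^(γ/(γ−1)) = 497.2 kPa; V₄ = V₃·(T₃/T₄)^(1/(γ−1)) = 0.01654 m³.

V₄ ≈ 0.0165 m³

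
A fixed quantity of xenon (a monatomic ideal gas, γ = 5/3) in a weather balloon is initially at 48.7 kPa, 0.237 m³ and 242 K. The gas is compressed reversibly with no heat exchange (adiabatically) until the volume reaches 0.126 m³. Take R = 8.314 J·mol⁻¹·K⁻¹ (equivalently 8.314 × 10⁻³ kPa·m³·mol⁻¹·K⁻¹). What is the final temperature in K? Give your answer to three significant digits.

T₂ ≈ 369 K

Reversible adiabatic, γ = 5/3: T₂ = T₁·(V₁/V₂)^(γ−1) = 368.8 K; P₂ = P₁·(V₁/V₂)^γ = 139.6 kPa.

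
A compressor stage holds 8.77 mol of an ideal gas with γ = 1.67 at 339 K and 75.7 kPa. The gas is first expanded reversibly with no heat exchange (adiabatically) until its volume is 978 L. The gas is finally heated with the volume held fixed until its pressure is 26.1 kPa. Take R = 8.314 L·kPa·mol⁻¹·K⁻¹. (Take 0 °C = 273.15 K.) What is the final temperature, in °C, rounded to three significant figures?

From PV = nRT: V₁ = nRT₁/P₁ = 326.5 L.
Adiabatic (γ = 1.67), T V^(γ−1) and P V^γ constant: T₂ = T₁·(V₁/V₂)^(γ−1) = 162.6 K; P₂ = P₁·(V₁/V₂)^γ = 12.12 kPa.
V constant ⇒ P ∝ T: V₃ = V₂; T₃ = T₂·(P₃/P₂) = 350.1 K.

T₃ ≈ 76.9 °C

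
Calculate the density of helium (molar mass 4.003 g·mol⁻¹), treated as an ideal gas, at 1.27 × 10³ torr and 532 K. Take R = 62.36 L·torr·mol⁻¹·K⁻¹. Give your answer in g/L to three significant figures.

ρ ≈ 0.153 g/L

ρ = PM/(RT) = (1.27e+03 × 4.003) / (62.36 × 532.0)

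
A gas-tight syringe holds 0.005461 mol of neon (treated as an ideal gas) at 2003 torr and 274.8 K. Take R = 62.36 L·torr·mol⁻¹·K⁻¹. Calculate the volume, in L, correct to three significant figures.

V ≈ 0.0467 L

PV = nRT ⇒ V = nRT/P = (0.005461 × 62.36 × 274.8) / 2003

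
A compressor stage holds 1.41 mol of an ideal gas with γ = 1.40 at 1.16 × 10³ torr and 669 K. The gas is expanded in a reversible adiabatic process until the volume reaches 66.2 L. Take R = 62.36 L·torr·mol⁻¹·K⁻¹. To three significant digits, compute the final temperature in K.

T₂ ≈ 601 K

From PV = nRT: V₁ = nRT₁/P₁ = 50.71 L.
Adiabatic (γ = 1.40), T V^(γ−1) and P V^γ constant: T₂ = T₁·(V₁/V₂)^(γ−1) = 601.3 K; P₂ = P₁·(V₁/V₂)^γ = 798.7 torr.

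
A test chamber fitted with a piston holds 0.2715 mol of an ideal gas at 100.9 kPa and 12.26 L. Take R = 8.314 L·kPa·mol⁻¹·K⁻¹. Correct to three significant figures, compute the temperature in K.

PV = nRT ⇒ T = PV/(nR) = (100.9 × 12.26) / (0.2715 × 8.314)

T ≈ 548 K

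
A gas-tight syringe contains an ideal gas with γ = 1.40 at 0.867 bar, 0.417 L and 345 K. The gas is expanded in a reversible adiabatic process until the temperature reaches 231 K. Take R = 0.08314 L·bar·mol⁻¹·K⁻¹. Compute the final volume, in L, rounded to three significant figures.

Reversible adiabatic, γ = 1.40: P₂ = P₁·(T₂/T₁)^(γ/(γ−1)) = 0.2130 bar; V₂ = V₁·(T₁/T₂)^(1/(γ−1)) = 1.137 L.

V₂ ≈ 1.14 L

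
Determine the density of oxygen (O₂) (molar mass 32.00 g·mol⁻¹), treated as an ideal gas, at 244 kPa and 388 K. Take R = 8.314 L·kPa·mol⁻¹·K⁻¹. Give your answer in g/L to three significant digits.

ρ ≈ 2.42 g/L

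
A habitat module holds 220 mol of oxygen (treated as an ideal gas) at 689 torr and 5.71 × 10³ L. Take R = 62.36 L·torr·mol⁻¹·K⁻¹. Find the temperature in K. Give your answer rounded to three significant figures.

T ≈ 287 K

PV = nRT ⇒ T = PV/(nR) = (689 × 5.71e+03) / (220 × 62.36)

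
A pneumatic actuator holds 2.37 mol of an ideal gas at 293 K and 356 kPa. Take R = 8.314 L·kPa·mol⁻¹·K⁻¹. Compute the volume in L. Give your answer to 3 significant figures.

PV = nRT ⇒ V = nRT/P = (2.37 × 8.314 × 293) / 356

V ≈ 16.2 L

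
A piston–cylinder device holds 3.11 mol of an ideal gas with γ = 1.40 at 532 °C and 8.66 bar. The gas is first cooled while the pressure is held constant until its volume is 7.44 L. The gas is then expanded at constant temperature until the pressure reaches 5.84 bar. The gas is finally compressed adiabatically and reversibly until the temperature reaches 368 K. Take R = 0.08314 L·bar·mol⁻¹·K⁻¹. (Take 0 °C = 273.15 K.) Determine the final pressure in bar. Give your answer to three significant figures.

P₄ ≈ 22.9 bar

Convert: T₁ = 805.1 K.
From PV = nRT: V₁ = nRT₁/P₁ = 24.04 L.
Isobaric, so V/T is constant: P₂ = P₁; T₂ = T₁·(V₂/V₁) = 249.2 K.
T constant ⇒ Boyle's law P V = const: T₃ = T₂; V₃ = V₂·(P₂/P₃) = 11.03 L.
Reversible adiabatic, γ = 1.40: P₄ = P₃·(T₄/T₃)^(γ/(γ−1)) = 22.86 bar; V₄ = V₃·(T₃/T₄)^(1/(γ−1)) = 4.163 L.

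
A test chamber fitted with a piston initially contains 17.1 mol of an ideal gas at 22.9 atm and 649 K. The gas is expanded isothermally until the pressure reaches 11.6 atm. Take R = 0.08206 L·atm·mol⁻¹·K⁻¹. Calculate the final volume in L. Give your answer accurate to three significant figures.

V₂ ≈ 78.5 L

From PV = nRT: V₁ = nRT₁/P₁ = 39.77 L.
Isothermal, so P V is constant: T₂ = T₁; V₂ = V₁·(P₁/P₂) = 78.51 L.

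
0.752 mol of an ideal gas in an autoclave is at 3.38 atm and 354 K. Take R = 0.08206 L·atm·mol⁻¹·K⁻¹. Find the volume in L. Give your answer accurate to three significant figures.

V ≈ 6.46 L

PV = nRT ⇒ V = nRT/P = (0.752 × 0.08206 × 354) / 3.38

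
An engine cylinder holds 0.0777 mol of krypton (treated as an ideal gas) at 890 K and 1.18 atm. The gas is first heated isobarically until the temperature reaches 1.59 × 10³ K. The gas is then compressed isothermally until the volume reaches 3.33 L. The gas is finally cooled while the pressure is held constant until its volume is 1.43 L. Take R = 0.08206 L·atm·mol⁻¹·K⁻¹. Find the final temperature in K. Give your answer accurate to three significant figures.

From PV = nRT: V₁ = nRT₁/P₁ = 4.809 L.
P constant ⇒ V ∝ T: P₂ = P₁; V₂ = V₁·(T₂/T₁) = 8.591 L.
T constant ⇒ Boyle's law P V = const: T₃ = T₂; P₃ = P₂·(V₂/V₃) = 3.044 atm.
Isobaric, so V/T is constant: P₄ = P₃; T₄ = T₃·(V₄/V₃) = 682.8 K.

T₄ ≈ 683 K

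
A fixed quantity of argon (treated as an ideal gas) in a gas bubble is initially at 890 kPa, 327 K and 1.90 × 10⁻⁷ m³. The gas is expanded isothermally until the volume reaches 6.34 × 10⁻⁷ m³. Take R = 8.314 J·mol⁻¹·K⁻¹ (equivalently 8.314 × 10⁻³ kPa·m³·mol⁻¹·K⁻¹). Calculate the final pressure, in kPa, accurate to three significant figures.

P₂ ≈ 267 kPa

Isothermal, so P V is constant: T₂ = T₁; P₂ = P₁·(V₁/V₂) = 266.7 kPa.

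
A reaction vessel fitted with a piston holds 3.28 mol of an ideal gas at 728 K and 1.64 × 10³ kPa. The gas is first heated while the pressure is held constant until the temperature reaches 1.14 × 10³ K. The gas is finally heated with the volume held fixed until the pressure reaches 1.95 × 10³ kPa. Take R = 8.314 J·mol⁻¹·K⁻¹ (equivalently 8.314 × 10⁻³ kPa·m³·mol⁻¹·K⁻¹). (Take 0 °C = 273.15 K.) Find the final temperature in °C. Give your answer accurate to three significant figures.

From PV = nRT: V₁ = nRT₁/P₁ = 0.01211 m³.
P constant ⇒ V ∝ T: P₂ = P₁; V₂ = V₁·(T₂/T₁) = 0.01896 m³.
V constant ⇒ P ∝ T: V₃ = V₂; T₃ = T₂·(P₃/P₂) = 1355 K.

T₃ ≈ 1.08e+03 °C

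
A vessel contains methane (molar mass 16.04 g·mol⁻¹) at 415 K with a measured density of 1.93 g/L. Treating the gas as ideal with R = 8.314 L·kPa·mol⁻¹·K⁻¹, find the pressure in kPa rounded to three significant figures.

P ≈ 415 kPa

ρ = PM/(RT) ⇒ P = ρRT/M = (1.93 × 8.314 × 415.0) / 16.04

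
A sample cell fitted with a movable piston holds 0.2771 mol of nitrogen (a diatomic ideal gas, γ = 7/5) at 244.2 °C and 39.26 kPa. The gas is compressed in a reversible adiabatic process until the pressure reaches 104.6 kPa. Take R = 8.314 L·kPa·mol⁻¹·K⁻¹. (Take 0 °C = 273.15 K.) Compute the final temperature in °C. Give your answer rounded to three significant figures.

T₂ ≈ 411 °C

Convert: T₁ = 517.3 K.
From PV = nRT: V₁ = nRT₁/P₁ = 30.36 L.
Reversible adiabatic, γ = 7/5: T₂ = T₁·(P₂/P₁)^((γ−1)/γ) = 684.5 K; V₂ = V₁·(P₁/P₂)^(1/γ) = 15.08 L.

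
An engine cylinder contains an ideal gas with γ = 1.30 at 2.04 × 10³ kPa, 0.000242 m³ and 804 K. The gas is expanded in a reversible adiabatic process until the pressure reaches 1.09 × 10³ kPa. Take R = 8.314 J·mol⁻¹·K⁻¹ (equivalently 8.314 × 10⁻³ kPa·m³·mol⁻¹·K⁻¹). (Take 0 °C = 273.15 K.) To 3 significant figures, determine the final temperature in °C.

T₂ ≈ 423 °C

Reversible adiabatic, γ = 1.30: T₂ = T₁·(P₂/P₁)^((γ−1)/γ) = 695.7 K; V₂ = V₁·(P₁/P₂)^(1/γ) = 0.0003919 m³.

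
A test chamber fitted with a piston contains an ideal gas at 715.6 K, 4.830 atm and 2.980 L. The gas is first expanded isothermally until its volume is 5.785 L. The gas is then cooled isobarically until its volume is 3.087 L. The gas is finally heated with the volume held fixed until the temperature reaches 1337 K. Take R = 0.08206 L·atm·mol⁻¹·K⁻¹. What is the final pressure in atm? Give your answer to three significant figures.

T constant ⇒ Boyle's law P V = const: T₂ = T₁; P₂ = P₁·(V₁/V₂) = 2.488 atm.
Isobaric, so V/T is constant: P₃ = P₂; T₃ = T₂·(V₃/V₂) = 381.9 K.
Isochoric, so P/T is constant: V₄ = V₃; P₄ = P₃·(T₄/T₃) = 8.711 atm.

P₄ ≈ 8.71 atm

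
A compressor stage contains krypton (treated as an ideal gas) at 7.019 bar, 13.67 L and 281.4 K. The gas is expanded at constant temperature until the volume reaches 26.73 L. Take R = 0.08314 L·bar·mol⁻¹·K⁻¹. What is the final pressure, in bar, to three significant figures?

Isothermal, so P V is constant: T₂ = T₁; P₂ = P₁·(V₁/V₂) = 3.590 bar.

P₂ ≈ 3.59 bar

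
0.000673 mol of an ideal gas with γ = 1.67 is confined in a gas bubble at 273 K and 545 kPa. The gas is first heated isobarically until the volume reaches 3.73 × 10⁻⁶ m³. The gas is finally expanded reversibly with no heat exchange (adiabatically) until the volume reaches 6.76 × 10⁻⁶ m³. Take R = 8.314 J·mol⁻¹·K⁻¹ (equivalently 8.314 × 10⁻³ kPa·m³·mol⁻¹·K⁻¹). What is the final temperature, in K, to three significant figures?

T₃ ≈ 244 K

From PV = nRT: V₁ = nRT₁/P₁ = 2.803e-06 m³.
P constant ⇒ V ∝ T: P₂ = P₁; T₂ = T₁·(V₂/V₁) = 363.3 K.
Reversible adiabatic, γ = 1.67: T₃ = T₂·(V₂/V₃)^(γ−1) = 243.9 K; P₃ = P₂·(V₂/V₃)^γ = 201.9 kPa.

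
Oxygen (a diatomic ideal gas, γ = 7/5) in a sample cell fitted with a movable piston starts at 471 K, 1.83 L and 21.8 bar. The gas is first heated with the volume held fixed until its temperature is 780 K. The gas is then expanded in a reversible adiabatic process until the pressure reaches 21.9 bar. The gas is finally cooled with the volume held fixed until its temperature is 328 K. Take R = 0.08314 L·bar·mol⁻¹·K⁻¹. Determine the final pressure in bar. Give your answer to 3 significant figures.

P₄ ≈ 10.6 bar

Isochoric, so P/T is constant: V₂ = V₁; P₂ = P₁·(T₂/T₁) = 36.10 bar.
Adiabatic (γ = 7/5), T V^(γ−1) and P V^γ constant: T₃ = T₂·(P₃/P₂)^((γ−1)/γ) = 676.2 K; V₃ = V₂·(P₂/P₃)^(1/γ) = 2.615 L.
Isochoric, so P/T is constant: V₄ = V₃; P₄ = P₃·(T₄/T₃) = 10.62 bar.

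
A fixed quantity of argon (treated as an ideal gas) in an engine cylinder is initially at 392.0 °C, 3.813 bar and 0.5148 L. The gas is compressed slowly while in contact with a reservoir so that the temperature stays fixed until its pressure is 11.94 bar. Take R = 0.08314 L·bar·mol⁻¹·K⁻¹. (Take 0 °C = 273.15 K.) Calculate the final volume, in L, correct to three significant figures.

V₂ ≈ 0.164 L

Convert: T₁ = 665.1 K.
T constant ⇒ Boyle's law P V = const: T₂ = T₁; V₂ = V₁·(P₁/P₂) = 0.1644 L.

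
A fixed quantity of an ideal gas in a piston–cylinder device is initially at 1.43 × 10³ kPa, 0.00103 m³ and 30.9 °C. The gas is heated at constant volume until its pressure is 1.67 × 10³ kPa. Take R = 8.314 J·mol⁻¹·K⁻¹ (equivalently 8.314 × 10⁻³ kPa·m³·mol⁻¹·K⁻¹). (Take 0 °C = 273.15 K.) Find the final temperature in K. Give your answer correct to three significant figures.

Convert: T₁ = 304.0 K.
Isochoric, so P/T is constant: V₂ = V₁; T₂ = T₁·(P₂/P₁) = 355.1 K.

T₂ ≈ 355 K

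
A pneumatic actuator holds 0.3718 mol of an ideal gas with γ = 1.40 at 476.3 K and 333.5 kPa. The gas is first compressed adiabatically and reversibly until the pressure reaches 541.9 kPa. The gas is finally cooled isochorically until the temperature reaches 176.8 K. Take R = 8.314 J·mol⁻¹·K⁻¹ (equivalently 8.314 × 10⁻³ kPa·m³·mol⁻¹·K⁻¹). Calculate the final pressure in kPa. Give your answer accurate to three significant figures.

P₃ ≈ 175 kPa

From PV = nRT: V₁ = nRT₁/P₁ = 0.004415 m³.
Adiabatic (γ = 1.40), T V^(γ−1) and P V^γ constant: T₂ = T₁·(P₂/P₁)^((γ−1)/γ) = 547.2 K; V₂ = V₁·(P₁/P₂)^(1/γ) = 0.003121 m³.
V constant ⇒ P ∝ T: V₃ = V₂; P₃ = P₂·(T₃/T₂) = 175.1 kPa.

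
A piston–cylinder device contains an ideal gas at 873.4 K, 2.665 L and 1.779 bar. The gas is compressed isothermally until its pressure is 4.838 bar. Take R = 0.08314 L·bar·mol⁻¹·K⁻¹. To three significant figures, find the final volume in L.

V₂ ≈ 0.980 L

T constant ⇒ Boyle's law P V = const: T₂ = T₁; V₂ = V₁·(P₁/P₂) = 0.9800 L.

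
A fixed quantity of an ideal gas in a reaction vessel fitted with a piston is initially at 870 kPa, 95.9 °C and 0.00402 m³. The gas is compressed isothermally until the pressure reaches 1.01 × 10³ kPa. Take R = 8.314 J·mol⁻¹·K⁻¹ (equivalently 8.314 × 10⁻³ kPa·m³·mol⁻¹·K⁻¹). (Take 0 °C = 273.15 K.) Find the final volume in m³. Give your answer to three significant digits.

Convert: T₁ = 369.0 K.
T constant ⇒ Boyle's law P V = const: T₂ = T₁; V₂ = V₁·(P₁/P₂) = 0.003463 m³.

V₂ ≈ 0.00346 m³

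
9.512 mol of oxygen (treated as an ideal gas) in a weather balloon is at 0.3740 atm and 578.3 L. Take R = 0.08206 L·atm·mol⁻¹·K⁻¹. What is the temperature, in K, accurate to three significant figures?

T ≈ 277 K

PV = nRT ⇒ T = PV/(nR) = (0.3740 × 578.3) / (9.512 × 0.08206)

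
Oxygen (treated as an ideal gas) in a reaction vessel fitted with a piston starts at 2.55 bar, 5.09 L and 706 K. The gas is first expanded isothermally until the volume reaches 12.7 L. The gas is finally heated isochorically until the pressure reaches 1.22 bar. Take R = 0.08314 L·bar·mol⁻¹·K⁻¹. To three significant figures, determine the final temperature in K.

Isothermal, so P V is constant: T₂ = T₁; P₂ = P₁·(V₁/V₂) = 1.022 bar.
Isochoric, so P/T is constant: V₃ = V₂; T₃ = T₂·(P₃/P₂) = 842.8 K.

T₃ ≈ 843 K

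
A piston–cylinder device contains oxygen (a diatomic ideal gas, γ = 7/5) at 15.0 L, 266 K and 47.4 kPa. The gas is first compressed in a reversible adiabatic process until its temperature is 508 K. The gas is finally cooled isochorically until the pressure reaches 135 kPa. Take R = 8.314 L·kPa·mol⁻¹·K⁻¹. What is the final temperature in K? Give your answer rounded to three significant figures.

Reversible adiabatic, γ = 7/5: P₂ = P₁·(T₂/T₁)^(γ/(γ−1)) = 456.3 kPa; V₂ = V₁·(T₁/T₂)^(1/(γ−1)) = 2.976 L.
V constant ⇒ P ∝ T: V₃ = V₂; T₃ = T₂·(P₃/P₂) = 150.3 K.

T₃ ≈ 150 K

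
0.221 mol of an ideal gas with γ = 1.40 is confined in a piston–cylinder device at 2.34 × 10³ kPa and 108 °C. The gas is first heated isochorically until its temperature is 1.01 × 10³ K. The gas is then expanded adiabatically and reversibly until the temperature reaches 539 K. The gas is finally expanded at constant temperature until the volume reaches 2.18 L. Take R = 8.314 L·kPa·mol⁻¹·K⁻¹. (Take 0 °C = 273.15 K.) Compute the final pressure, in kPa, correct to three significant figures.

Convert: T₁ = 381.1 K.
From PV = nRT: V₁ = nRT₁/P₁ = 0.2993 L.
Isochoric, so P/T is constant: V₂ = V₁; P₂ = P₁·(T₂/T₁) = 6201 kPa.
Adiabatic (γ = 1.40), T V^(γ−1) and P V^γ constant: P₃ = P₂·(T₃/T₂)^(γ/(γ−1)) = 688.5 kPa; V₃ = V₂·(T₂/T₃)^(1/(γ−1)) = 1.439 L.
Isothermal, so P V is constant: T₄ = T₃; P₄ = P₃·(V₃/V₄) = 454.3 kPa.

P₄ ≈ 454 kPa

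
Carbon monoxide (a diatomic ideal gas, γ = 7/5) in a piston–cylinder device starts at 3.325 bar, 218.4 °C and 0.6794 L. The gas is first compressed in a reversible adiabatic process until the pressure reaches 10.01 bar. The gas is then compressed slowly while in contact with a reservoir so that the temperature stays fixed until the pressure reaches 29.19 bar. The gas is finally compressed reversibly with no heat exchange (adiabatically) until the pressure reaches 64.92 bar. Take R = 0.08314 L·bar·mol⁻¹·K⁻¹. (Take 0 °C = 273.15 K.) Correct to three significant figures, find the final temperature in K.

T₄ ≈ 846 K

Convert: T₁ = 491.5 K.
Adiabatic (γ = 7/5), T V^(γ−1) and P V^γ constant: T₂ = T₁·(P₂/P₁)^((γ−1)/γ) = 673.5 K; V₂ = V₁·(P₁/P₂)^(1/γ) = 0.3092 L.
T constant ⇒ Boyle's law P V = const: T₃ = T₂; V₃ = V₂·(P₂/P₃) = 0.1060 L.
Reversible adiabatic, γ = 7/5: T₄ = T₃·(P₄/P₃)^((γ−1)/γ) = 846.3 K; V₄ = V₃·(P₃/P₄)^(1/γ) = 0.05991 L.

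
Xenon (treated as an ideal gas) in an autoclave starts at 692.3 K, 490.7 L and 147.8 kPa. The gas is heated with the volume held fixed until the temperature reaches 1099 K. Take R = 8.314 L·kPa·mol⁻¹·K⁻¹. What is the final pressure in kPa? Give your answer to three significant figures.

P₂ ≈ 235 kPa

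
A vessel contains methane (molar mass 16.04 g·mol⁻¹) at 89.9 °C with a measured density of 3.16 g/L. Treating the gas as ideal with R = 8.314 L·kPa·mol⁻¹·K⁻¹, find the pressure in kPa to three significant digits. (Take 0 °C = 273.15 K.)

P ≈ 595 kPa

ρ = PM/(RT) ⇒ P = ρRT/M = (3.16 × 8.314 × 363.0) / 16.04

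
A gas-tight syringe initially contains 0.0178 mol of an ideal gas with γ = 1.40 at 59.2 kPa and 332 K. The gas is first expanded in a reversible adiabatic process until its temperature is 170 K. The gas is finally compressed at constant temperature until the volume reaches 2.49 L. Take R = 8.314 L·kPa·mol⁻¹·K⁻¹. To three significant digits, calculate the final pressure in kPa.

P₃ ≈ 10.1 kPa

From PV = nRT: V₁ = nRT₁/P₁ = 0.8299 L.
Reversible adiabatic, γ = 1.40: P₂ = P₁·(T₂/T₁)^(γ/(γ−1)) = 5.687 kPa; V₂ = V₁·(T₁/T₂)^(1/(γ−1)) = 4.424 L.
Isothermal, so P V is constant: T₃ = T₂; P₃ = P₂·(V₂/V₃) = 10.10 kPa.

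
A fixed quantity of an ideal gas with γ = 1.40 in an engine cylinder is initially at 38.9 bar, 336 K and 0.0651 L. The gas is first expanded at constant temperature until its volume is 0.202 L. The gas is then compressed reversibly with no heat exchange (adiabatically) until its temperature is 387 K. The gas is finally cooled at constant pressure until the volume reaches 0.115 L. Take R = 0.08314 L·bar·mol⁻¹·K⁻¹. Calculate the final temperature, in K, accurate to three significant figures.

Isothermal, so P V is constant: T₂ = T₁; P₂ = P₁·(V₁/V₂) = 12.54 bar.
Adiabatic (γ = 1.40), T V^(γ−1) and P V^γ constant: P₃ = P₂·(T₃/T₂)^(γ/(γ−1)) = 20.56 bar; V₃ = V₂·(T₂/T₃)^(1/(γ−1)) = 0.1419 L.
Isobaric, so V/T is constant: P₄ = P₃; T₄ = T₃·(V₄/V₃) = 313.7 K.

T₄ ≈ 314 K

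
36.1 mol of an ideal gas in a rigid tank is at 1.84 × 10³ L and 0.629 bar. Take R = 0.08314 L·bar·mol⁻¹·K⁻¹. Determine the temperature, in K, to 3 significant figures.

PV = nRT ⇒ T = PV/(nR) = (0.629 × 1.84e+03) / (36.1 × 0.08314)

T ≈ 386 K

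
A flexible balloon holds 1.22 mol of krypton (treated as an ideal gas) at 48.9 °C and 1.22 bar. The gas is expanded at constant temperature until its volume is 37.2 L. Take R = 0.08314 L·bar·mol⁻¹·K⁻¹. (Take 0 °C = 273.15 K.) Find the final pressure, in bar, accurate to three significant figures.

P₂ ≈ 0.878 bar

Convert: T₁ = 322.0 K.
From PV = nRT: V₁ = nRT₁/P₁ = 26.78 L.
Isothermal, so P V is constant: T₂ = T₁; P₂ = P₁·(V₁/V₂) = 0.8781 bar.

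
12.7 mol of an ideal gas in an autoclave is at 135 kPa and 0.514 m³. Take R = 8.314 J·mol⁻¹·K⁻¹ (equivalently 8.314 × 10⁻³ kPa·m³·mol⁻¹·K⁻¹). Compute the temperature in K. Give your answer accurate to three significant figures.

T ≈ 657 K

PV = nRT ⇒ T = PV/(nR) = (135 × 0.514) / (12.7 × 8.314 × 10⁻³)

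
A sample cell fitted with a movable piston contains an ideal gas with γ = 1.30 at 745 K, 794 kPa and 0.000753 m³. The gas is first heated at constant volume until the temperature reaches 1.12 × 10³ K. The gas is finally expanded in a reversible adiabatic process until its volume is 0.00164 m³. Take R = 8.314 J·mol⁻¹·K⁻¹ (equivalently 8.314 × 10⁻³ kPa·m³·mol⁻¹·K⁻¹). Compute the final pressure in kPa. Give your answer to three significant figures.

V constant ⇒ P ∝ T: V₂ = V₁; P₂ = P₁·(T₂/T₁) = 1194 kPa.
Adiabatic (γ = 1.30), T V^(γ−1) and P V^γ constant: T₃ = T₂·(V₂/V₃)^(γ−1) = 886.8 K; P₃ = P₂·(V₂/V₃)^γ = 433.9 kPa.

P₃ ≈ 434 kPa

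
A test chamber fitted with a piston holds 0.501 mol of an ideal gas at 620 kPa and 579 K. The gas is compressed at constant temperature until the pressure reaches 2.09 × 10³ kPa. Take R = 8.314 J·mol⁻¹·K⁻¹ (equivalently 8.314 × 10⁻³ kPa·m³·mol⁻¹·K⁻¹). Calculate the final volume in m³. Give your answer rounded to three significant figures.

V₂ ≈ 0.00115 m³

From PV = nRT: V₁ = nRT₁/P₁ = 0.003890 m³.
T constant ⇒ Boyle's law P V = const: T₂ = T₁; V₂ = V₁·(P₁/P₂) = 0.001154 m³.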